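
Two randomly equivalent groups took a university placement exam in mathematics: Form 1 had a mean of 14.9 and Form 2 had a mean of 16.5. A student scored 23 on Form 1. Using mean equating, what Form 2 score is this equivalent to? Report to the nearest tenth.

24.6

Mean equating: y = x + (M_Y − M_X) = 23 + (16.5 − 14.9) = 24.6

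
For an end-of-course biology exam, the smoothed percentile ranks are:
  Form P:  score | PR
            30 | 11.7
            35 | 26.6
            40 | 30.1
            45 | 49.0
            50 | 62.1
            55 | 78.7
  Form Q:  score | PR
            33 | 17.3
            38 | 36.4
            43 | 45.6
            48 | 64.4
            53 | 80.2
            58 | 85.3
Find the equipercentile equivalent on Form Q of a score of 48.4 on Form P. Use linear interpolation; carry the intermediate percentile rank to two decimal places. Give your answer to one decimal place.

PR of 48.4 on Form P: 49.0 + (48.4 − 45)/(50 − 45) × (62.1 − 49.0) = 57.91
On Form Q, PR 57.91 falls between score 43 (PR 45.6) and 48 (PR 64.4).
Interpolate: 43 + (57.91 − 45.6)/(64.4 − 45.6) × (48 − 43) = 46.3

46.3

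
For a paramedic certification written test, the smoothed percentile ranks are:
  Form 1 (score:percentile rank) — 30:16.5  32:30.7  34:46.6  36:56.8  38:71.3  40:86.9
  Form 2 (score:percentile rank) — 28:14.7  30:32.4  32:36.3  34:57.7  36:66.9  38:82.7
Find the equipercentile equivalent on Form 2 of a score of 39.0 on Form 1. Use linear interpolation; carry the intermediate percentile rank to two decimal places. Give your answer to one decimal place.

PR of 39.0 on Form 1: 71.3 + (39.0 − 38)/(40 − 38) × (86.9 − 71.3) = 79.10
On Form 2, PR 79.10 falls between score 36 (PR 66.9) and 38 (PR 82.7).
Interpolate: 36 + (79.10 − 66.9)/(82.7 − 66.9) × (38 − 36) = 37.5

37.5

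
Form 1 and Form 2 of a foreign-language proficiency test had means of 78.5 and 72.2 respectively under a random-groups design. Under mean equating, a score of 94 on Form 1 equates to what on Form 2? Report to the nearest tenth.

87.7

Mean equating: y = x + (M_Y − M_X) = 94 + (72.2 − 78.5) = 87.7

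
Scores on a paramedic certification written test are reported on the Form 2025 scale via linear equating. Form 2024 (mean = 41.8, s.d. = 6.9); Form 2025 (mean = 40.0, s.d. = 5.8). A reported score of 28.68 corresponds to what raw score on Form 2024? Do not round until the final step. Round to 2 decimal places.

Invert y = (SD_Y/SD_X)(x − M_X) + M_Y:
x = (SD_X/SD_Y)(y − M_Y) + M_X = (6.9/5.8)(28.68 − 40.0) + 41.8
x = 1.189655 × -11.320 + 41.8 = 28.33

28.33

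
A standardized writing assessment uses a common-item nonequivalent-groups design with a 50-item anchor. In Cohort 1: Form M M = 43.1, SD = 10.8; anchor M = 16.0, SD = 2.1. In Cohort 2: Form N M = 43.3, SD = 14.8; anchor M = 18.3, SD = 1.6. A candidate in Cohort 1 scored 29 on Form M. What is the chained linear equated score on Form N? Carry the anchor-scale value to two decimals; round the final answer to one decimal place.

-3.3

Form M → anchor (Cohort 1): v = (2.1/10.8)(29 − 43.1) + 16.0 = 13.26
anchor → Form N (Cohort 2): y = (14.8/1.6)(13.26 − 18.3) + 43.3 = -3.3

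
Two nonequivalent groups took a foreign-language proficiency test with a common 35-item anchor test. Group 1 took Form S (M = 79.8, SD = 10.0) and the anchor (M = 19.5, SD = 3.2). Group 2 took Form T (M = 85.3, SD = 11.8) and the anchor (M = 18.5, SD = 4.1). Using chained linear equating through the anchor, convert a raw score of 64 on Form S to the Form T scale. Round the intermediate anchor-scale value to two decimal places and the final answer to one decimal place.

Form S → anchor (Group 1): v = (3.2/10.0)(64 − 79.8) + 19.5 = 14.44
anchor → Form T (Group 2): y = (11.8/4.1)(14.44 − 18.5) + 85.3 = 73.6

73.6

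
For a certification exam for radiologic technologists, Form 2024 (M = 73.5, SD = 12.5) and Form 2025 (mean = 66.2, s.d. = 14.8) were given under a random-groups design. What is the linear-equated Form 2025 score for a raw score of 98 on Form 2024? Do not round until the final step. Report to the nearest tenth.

Linear equating: y = (SD_Y/SD_X)(x − M_X) + M_Y
y = (14.8/12.5)(98 − 73.5) + 66.2
y = 1.184000 × 24.5 + 66.2 = 29.0080 + 66.2 = 95.2

95.2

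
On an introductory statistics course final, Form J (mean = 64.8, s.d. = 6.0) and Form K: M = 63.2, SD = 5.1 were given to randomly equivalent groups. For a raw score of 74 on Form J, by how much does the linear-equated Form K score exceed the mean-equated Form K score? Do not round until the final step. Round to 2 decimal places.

-1.38

Mean-equated: 74 + (63.2 − 64.8) = 72.40
Linear-equated: (5.1/6.0)(74 − 64.8) + 63.2 = 71.020
Difference = 71.020 − 72.40 = -1.38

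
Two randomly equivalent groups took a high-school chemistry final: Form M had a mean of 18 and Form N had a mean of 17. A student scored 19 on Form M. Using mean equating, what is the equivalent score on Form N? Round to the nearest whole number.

Mean equating: y = x + (M_Y − M_X) = 19 + (17 − 18) = 18

18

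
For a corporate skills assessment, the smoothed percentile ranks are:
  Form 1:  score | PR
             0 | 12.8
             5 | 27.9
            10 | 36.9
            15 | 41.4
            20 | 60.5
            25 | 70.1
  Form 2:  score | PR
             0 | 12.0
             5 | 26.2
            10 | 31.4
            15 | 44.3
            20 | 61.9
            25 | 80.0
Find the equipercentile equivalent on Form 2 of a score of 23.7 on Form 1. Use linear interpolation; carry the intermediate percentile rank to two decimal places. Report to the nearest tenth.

PR of 23.7 on Form 1: 60.5 + (23.7 − 20)/(25 − 20) × (70.1 − 60.5) = 67.60
On Form 2, PR 67.60 falls between score 20 (PR 61.9) and 25 (PR 80.0).
Interpolate: 20 + (67.60 − 61.9)/(80.0 − 61.9) × (25 − 20) = 21.6

21.6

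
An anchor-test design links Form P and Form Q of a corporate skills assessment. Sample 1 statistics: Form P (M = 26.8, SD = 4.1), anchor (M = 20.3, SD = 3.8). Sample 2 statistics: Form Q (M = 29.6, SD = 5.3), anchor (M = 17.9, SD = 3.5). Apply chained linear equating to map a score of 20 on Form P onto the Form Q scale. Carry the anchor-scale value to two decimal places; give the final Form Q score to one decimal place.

23.7

Form P → anchor (Sample 1): v = (3.8/4.1)(20 − 26.8) + 20.3 = 14.00
anchor → Form Q (Sample 2): y = (5.3/3.5)(14.00 − 17.9) + 29.6 = 23.7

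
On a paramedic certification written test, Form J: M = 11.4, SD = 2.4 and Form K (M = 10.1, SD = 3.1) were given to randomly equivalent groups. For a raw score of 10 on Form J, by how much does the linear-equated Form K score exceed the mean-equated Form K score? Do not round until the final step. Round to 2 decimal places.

-0.41

Mean-equated: 10 + (10.1 − 11.4) = 8.70
Linear-equated: (3.1/2.4)(10 − 11.4) + 10.1 = 8.292
Difference = 8.292 − 8.70 = -0.41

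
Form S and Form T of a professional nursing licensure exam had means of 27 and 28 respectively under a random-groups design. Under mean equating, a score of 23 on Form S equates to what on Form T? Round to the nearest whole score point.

Mean equating: y = x + (M_Y − M_X) = 23 + (28 − 27) = 24

24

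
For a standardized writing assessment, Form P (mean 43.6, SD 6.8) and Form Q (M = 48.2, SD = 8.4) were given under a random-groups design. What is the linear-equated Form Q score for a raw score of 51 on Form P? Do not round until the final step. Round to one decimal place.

Linear equating: y = (SD_Y/SD_X)(x − M_X) + M_Y
y = (8.4/6.8)(51 − 43.6) + 48.2
y = 1.235294 × 7.4 + 48.2 = 9.1412 + 48.2 = 57.3

57.3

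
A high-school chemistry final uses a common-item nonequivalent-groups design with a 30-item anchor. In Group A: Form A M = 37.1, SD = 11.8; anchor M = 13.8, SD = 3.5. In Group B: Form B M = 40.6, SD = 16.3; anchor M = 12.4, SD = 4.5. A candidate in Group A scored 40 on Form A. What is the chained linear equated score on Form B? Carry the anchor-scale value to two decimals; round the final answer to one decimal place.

48.8

Form A → anchor (Group A): v = (3.5/11.8)(40 − 37.1) + 13.8 = 14.66
anchor → Form B (Group B): y = (16.3/4.5)(14.66 − 12.4) + 40.6 = 48.8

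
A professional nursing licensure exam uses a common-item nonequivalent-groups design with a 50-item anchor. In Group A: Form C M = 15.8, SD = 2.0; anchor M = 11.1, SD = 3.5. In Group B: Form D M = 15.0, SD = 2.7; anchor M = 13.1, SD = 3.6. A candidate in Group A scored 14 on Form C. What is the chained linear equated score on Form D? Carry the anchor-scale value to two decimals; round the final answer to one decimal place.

Form C → anchor (Group A): v = (3.5/2.0)(14 − 15.8) + 11.1 = 7.95
anchor → Form D (Group B): y = (2.7/3.6)(7.95 − 13.1) + 15.0 = 11.1

11.1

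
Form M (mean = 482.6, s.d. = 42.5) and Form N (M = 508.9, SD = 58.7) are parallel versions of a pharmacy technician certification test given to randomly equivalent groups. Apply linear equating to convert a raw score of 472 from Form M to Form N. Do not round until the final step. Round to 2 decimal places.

494.26

Linear equating: y = (SD_Y/SD_X)(x − M_X) + M_Y
y = (58.7/42.5)(472 − 482.6) + 508.9
y = 1.381176 × -10.6 + 508.9 = -14.6405 + 508.9 = 494.26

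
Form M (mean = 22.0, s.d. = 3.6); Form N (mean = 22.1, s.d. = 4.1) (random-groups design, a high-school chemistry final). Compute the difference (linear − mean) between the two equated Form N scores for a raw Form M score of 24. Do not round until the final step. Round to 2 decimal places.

0.28

Mean-equated: 24 + (22.1 − 22.0) = 24.10
Linear-equated: (4.1/3.6)(24 − 22.0) + 22.1 = 24.378
Difference = 24.378 − 24.10 = 0.28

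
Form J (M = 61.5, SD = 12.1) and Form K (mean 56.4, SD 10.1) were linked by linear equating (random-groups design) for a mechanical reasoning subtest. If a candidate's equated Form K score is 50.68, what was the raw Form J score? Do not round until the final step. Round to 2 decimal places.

54.65

Invert y = (SD_Y/SD_X)(x − M_X) + M_Y:
x = (SD_X/SD_Y)(y − M_Y) + M_X = (12.1/10.1)(50.68 − 56.4) + 61.5
x = 1.198020 × -5.720 + 61.5 = 54.65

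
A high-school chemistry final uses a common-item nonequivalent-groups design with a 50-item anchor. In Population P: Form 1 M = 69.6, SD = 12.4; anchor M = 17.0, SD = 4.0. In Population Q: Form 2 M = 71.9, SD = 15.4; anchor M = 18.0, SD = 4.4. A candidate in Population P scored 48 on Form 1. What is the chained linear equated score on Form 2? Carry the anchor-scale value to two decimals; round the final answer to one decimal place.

44.0

Form 1 → anchor (Population P): v = (4.0/12.4)(48 − 69.6) + 17.0 = 10.03
anchor → Form 2 (Population Q): y = (15.4/4.4)(10.03 − 18.0) + 71.9 = 44.0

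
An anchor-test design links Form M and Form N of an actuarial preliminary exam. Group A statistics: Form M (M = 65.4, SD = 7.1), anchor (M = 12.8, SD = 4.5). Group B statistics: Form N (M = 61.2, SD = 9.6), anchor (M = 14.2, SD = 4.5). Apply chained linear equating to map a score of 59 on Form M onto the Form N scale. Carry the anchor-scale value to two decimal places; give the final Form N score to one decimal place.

49.6

Form M → anchor (Group A): v = (4.5/7.1)(59 − 65.4) + 12.8 = 8.74
anchor → Form N (Group B): y = (9.6/4.5)(8.74 − 14.2) + 61.2 = 49.6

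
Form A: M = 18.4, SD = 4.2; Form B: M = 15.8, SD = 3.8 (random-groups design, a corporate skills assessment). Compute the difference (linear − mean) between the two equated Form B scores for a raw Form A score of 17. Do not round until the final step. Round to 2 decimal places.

0.13

Mean-equated: 17 + (15.8 − 18.4) = 14.40
Linear-equated: (3.8/4.2)(17 − 18.4) + 15.8 = 14.533
Difference = 14.533 − 14.40 = 0.13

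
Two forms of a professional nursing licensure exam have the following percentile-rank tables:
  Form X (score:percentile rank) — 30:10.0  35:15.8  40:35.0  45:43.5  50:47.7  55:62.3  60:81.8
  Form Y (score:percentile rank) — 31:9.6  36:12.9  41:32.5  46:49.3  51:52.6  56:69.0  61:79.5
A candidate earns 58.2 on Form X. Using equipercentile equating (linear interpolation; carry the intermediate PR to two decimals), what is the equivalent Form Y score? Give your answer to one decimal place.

PR of 58.2 on Form X: 62.3 + (58.2 − 55)/(60 − 55) × (81.8 − 62.3) = 74.78
On Form Y, PR 74.78 falls between score 56 (PR 69.0) and 61 (PR 79.5).
Interpolate: 56 + (74.78 − 69.0)/(79.5 − 69.0) × (61 − 56) = 58.8

58.8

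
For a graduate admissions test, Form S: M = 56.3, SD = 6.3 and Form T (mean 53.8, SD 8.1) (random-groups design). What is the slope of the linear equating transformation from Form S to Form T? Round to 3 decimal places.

A = SD_Y / SD_X = 8.1 / 6.3 = 1.286

1.286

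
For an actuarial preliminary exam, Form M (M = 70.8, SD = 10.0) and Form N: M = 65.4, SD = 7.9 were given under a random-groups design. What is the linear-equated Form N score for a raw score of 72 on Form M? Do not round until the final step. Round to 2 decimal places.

Linear equating: y = (SD_Y/SD_X)(x − M_X) + M_Y
y = (7.9/10.0)(72 − 70.8) + 65.4
y = 0.790000 × 1.2 + 65.4 = 0.9480 + 65.4 = 66.35

66.35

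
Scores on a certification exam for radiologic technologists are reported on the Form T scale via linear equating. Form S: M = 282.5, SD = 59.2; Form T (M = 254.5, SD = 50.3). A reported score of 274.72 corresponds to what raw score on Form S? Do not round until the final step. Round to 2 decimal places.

306.30

Invert y = (SD_Y/SD_X)(x − M_X) + M_Y:
x = (SD_X/SD_Y)(y − M_Y) + M_X = (59.2/50.3)(274.72 − 254.5) + 282.5
x = 1.176938 × 20.220 + 282.5 = 306.30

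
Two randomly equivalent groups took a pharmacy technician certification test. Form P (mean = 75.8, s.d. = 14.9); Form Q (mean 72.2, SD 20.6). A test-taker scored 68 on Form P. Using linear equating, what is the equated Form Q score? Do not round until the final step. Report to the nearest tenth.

Linear equating: y = (SD_Y/SD_X)(x − M_X) + M_Y
y = (20.6/14.9)(68 − 75.8) + 72.2
y = 1.382550 × -7.8 + 72.2 = -10.7839 + 72.2 = 61.4

61.4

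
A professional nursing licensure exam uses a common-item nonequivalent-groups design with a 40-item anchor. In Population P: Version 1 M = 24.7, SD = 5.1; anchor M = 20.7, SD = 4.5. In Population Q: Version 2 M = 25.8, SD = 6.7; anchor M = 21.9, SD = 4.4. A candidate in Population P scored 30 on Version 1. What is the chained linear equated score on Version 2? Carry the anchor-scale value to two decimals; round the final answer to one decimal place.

31.1

Version 1 → anchor (Population P): v = (4.5/5.1)(30 − 24.7) + 20.7 = 25.38
anchor → Version 2 (Population Q): y = (6.7/4.4)(25.38 − 21.9) + 25.8 = 31.1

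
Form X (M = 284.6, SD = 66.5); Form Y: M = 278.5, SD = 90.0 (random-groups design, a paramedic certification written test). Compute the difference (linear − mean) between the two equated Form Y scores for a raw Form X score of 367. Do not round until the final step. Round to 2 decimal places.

Mean-equated: 367 + (278.5 − 284.6) = 360.90
Linear-equated: (90.0/66.5)(367 − 284.6) + 278.5 = 390.019
Difference = 390.019 − 360.90 = 29.12

29.12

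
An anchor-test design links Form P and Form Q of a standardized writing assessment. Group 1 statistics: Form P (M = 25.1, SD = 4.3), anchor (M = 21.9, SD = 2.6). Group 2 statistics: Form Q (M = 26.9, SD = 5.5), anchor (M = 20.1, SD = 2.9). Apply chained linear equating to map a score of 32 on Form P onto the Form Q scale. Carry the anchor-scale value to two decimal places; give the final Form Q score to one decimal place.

Form P → anchor (Group 1): v = (2.6/4.3)(32 − 25.1) + 21.9 = 26.07
anchor → Form Q (Group 2): y = (5.5/2.9)(26.07 − 20.1) + 26.9 = 38.2

38.2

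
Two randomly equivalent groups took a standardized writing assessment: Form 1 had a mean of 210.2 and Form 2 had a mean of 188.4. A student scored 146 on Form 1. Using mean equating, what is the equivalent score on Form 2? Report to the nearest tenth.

Mean equating: y = x + (M_Y − M_X) = 146 + (188.4 − 210.2) = 124.2

124.2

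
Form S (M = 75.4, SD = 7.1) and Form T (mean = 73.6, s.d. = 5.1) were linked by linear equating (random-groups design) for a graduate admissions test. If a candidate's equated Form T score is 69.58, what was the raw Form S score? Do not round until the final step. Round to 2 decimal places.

Invert y = (SD_Y/SD_X)(x − M_X) + M_Y:
x = (SD_X/SD_Y)(y − M_Y) + M_X = (7.1/5.1)(69.58 − 73.6) + 75.4
x = 1.392157 × -4.020 + 75.4 = 69.80

69.80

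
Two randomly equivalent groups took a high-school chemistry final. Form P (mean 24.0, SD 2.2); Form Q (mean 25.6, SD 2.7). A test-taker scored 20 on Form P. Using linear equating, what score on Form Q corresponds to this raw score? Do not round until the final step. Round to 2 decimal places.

Linear equating: y = (SD_Y/SD_X)(x − M_X) + M_Y
y = (2.7/2.2)(20 − 24.0) + 25.6
y = 1.227273 × -4.0 + 25.6 = -4.9091 + 25.6 = 20.69

20.69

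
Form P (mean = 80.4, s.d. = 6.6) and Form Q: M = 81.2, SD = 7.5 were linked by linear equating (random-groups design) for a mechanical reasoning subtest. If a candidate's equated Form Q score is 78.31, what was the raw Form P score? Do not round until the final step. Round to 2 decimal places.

Invert y = (SD_Y/SD_X)(x − M_X) + M_Y:
x = (SD_X/SD_Y)(y − M_Y) + M_X = (6.6/7.5)(78.31 − 81.2) + 80.4
x = 0.880000 × -2.890 + 80.4 = 77.86

77.86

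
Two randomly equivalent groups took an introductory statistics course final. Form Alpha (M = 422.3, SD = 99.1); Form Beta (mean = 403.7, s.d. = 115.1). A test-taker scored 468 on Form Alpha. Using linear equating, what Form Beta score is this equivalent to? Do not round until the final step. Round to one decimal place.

Linear equating: y = (SD_Y/SD_X)(x − M_X) + M_Y
y = (115.1/99.1)(468 − 422.3) + 403.7
y = 1.161453 × 45.7 + 403.7 = 53.0784 + 403.7 = 456.8

456.8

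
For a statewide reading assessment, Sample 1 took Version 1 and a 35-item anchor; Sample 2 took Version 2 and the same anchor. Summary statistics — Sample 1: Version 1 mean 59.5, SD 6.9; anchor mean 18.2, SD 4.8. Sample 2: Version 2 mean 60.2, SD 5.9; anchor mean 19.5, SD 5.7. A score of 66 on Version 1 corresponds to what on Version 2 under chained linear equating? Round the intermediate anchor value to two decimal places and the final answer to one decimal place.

Version 1 → anchor (Sample 1): v = (4.8/6.9)(66 − 59.5) + 18.2 = 22.72
anchor → Version 2 (Sample 2): y = (5.9/5.7)(22.72 − 19.5) + 60.2 = 63.5

63.5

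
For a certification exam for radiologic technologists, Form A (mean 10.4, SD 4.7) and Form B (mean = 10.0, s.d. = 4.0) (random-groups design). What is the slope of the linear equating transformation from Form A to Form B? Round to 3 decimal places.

A = SD_Y / SD_X = 4.0 / 4.7 = 0.851

0.851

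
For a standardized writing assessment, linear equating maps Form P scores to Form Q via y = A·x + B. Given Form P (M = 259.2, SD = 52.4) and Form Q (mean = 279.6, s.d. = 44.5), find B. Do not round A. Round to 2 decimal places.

59.48

A = SD_Y / SD_X = 44.5 / 52.4 = 0.849237
B = M_Y − A·M_X = 279.6 − 0.849237 × 259.2 = 59.48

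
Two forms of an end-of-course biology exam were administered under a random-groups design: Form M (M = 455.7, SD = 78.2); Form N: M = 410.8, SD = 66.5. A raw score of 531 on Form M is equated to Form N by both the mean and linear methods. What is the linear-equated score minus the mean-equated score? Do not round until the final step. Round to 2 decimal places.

Mean-equated: 531 + (410.8 − 455.7) = 486.10
Linear-equated: (66.5/78.2)(531 − 455.7) + 410.8 = 474.834
Difference = 474.834 − 486.10 = -11.27

-11.27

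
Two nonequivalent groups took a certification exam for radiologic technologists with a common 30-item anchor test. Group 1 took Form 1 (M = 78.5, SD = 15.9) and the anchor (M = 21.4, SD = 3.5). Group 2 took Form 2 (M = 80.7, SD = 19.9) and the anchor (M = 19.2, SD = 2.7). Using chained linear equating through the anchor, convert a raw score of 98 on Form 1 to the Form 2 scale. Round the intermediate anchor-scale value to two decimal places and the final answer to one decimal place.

Form 1 → anchor (Group 1): v = (3.5/15.9)(98 − 78.5) + 21.4 = 25.69
anchor → Form 2 (Group 2): y = (19.9/2.7)(25.69 − 19.2) + 80.7 = 128.5

128.5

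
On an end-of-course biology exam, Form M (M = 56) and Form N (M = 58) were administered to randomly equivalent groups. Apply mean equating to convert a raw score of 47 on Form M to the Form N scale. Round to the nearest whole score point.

49

Mean equating: y = x + (M_Y − M_X) = 47 + (58 − 56) = 49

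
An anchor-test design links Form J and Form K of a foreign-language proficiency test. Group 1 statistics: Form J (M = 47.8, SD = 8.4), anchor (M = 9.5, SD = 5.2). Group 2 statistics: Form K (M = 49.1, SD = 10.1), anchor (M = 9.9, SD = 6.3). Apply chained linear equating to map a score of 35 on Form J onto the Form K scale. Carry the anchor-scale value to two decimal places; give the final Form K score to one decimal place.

Form J → anchor (Group 1): v = (5.2/8.4)(35 − 47.8) + 9.5 = 1.58
anchor → Form K (Group 2): y = (10.1/6.3)(1.58 − 9.9) + 49.1 = 35.8

35.8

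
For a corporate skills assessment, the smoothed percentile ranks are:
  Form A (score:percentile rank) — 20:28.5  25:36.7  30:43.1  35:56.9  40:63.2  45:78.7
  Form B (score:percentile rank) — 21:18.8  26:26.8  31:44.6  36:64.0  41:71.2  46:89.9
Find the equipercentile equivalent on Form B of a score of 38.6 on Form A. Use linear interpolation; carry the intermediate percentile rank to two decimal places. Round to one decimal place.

35.3

PR of 38.6 on Form A: 56.9 + (38.6 − 35)/(40 − 35) × (63.2 − 56.9) = 61.44
On Form B, PR 61.44 falls between score 31 (PR 44.6) and 36 (PR 64.0).
Interpolate: 31 + (61.44 − 44.6)/(64.0 − 44.6) × (36 − 31) = 35.3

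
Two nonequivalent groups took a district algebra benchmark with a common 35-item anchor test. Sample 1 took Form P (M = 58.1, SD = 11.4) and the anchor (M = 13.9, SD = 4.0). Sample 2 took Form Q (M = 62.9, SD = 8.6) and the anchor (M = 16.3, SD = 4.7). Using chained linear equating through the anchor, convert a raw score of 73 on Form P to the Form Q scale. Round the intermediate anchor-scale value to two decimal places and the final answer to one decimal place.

Form P → anchor (Sample 1): v = (4.0/11.4)(73 − 58.1) + 13.9 = 19.13
anchor → Form Q (Sample 2): y = (8.6/4.7)(19.13 − 16.3) + 62.9 = 68.1

68.1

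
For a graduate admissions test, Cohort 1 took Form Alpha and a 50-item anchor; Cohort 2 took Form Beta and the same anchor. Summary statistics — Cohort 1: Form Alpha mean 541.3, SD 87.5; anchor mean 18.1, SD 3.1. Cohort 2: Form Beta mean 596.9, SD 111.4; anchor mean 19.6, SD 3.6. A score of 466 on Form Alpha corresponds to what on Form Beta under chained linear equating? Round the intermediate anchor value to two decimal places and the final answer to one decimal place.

Form Alpha → anchor (Cohort 1): v = (3.1/87.5)(466 − 541.3) + 18.1 = 15.43
anchor → Form Beta (Cohort 2): y = (111.4/3.6)(15.43 − 19.6) + 596.9 = 467.9

467.9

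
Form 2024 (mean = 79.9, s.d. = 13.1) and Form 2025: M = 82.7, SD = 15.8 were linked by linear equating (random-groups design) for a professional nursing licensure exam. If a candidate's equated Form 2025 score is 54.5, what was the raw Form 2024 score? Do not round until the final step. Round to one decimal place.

Invert y = (SD_Y/SD_X)(x − M_X) + M_Y:
x = (SD_X/SD_Y)(y − M_Y) + M_X = (13.1/15.8)(54.5 − 82.7) + 79.9
x = 0.829114 × -28.200 + 79.9 = 56.5

56.5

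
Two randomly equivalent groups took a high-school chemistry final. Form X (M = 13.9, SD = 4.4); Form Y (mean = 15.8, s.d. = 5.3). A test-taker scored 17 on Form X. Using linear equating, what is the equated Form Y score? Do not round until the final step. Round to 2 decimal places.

Linear equating: y = (SD_Y/SD_X)(x − M_X) + M_Y
y = (5.3/4.4)(17 − 13.9) + 15.8
y = 1.204545 × 3.1 + 15.8 = 3.7341 + 15.8 = 19.53

19.53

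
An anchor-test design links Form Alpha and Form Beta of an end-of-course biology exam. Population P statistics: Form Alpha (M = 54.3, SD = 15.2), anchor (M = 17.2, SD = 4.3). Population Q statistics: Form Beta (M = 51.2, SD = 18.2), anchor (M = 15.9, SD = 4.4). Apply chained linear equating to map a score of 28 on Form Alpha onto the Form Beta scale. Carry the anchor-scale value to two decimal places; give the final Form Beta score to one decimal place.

Form Alpha → anchor (Population P): v = (4.3/15.2)(28 − 54.3) + 17.2 = 9.76
anchor → Form Beta (Population Q): y = (18.2/4.4)(9.76 − 15.9) + 51.2 = 25.8

25.8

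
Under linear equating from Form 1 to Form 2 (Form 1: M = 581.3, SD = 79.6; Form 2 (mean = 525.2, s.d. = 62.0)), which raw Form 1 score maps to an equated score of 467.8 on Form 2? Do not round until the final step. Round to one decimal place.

507.6

Invert y = (SD_Y/SD_X)(x − M_X) + M_Y:
x = (SD_X/SD_Y)(y − M_Y) + M_X = (79.6/62.0)(467.8 − 525.2) + 581.3
x = 1.283871 × -57.400 + 581.3 = 507.6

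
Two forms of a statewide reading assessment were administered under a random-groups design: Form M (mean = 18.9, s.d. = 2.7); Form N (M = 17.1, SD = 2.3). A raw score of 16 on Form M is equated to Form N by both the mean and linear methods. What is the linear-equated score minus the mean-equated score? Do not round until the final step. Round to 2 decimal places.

0.43

Mean-equated: 16 + (17.1 − 18.9) = 14.20
Linear-equated: (2.3/2.7)(16 − 18.9) + 17.1 = 14.630
Difference = 14.630 − 14.20 = 0.43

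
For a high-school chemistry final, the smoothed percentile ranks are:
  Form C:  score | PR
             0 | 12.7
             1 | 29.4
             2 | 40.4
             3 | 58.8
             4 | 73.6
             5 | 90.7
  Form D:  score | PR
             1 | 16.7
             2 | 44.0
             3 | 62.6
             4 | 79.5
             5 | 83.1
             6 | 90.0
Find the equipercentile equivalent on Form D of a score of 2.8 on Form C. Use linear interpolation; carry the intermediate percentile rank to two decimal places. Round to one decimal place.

PR of 2.8 on Form C: 40.4 + (2.8 − 2)/(3 − 2) × (58.8 − 40.4) = 55.12
On Form D, PR 55.12 falls between score 2 (PR 44.0) and 3 (PR 62.6).
Interpolate: 2 + (55.12 − 44.0)/(62.6 − 44.0) × (3 − 2) = 2.6

2.6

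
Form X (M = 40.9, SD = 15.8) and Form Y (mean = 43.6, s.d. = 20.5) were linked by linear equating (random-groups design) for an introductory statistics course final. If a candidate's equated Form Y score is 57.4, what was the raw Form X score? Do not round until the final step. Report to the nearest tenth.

Invert y = (SD_Y/SD_X)(x − M_X) + M_Y:
x = (SD_X/SD_Y)(y − M_Y) + M_X = (15.8/20.5)(57.4 − 43.6) + 40.9
x = 0.770732 × 13.800 + 40.9 = 51.5

51.5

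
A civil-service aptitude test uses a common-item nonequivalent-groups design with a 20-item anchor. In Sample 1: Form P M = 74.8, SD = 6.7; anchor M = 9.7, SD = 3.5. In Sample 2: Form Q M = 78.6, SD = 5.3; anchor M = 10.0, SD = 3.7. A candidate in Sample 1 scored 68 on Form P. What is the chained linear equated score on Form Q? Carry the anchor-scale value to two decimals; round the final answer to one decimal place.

73.1

Form P → anchor (Sample 1): v = (3.5/6.7)(68 − 74.8) + 9.7 = 6.15
anchor → Form Q (Sample 2): y = (5.3/3.7)(6.15 − 10.0) + 78.6 = 73.1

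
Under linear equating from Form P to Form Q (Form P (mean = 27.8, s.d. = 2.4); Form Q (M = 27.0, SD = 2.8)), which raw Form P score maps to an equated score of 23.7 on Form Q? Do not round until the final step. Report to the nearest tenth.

25.0

Invert y = (SD_Y/SD_X)(x − M_X) + M_Y:
x = (SD_X/SD_Y)(y − M_Y) + M_X = (2.4/2.8)(23.7 − 27.0) + 27.8
x = 0.857143 × -3.300 + 27.8 = 25.0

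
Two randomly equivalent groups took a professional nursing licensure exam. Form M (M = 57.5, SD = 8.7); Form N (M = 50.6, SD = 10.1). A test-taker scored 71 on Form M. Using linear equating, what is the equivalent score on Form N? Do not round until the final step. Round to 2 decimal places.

66.27

Linear equating: y = (SD_Y/SD_X)(x − M_X) + M_Y
y = (10.1/8.7)(71 − 57.5) + 50.6
y = 1.160920 × 13.5 + 50.6 = 15.6724 + 50.6 = 66.27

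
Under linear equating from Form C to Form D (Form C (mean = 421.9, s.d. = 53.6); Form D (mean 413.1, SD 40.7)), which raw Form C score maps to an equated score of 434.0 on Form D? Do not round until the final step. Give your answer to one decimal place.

449.4

Invert y = (SD_Y/SD_X)(x − M_X) + M_Y:
x = (SD_X/SD_Y)(y − M_Y) + M_X = (53.6/40.7)(434.0 − 413.1) + 421.9
x = 1.316953 × 20.900 + 421.9 = 449.4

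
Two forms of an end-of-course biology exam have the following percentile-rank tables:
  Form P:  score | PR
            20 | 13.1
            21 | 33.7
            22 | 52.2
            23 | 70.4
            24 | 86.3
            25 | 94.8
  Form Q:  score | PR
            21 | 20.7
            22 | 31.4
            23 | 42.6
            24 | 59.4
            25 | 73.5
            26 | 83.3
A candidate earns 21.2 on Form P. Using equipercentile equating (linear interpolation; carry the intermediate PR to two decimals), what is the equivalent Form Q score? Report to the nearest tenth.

PR of 21.2 on Form P: 33.7 + (21.2 − 21)/(22 − 21) × (52.2 − 33.7) = 37.40
On Form Q, PR 37.40 falls between score 22 (PR 31.4) and 23 (PR 42.6).
Interpolate: 22 + (37.40 − 31.4)/(42.6 − 31.4) × (23 − 22) = 22.5

22.5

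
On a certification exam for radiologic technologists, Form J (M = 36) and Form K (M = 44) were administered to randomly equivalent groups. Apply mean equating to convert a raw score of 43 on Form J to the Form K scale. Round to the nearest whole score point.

Mean equating: y = x + (M_Y − M_X) = 43 + (44 − 36) = 51

51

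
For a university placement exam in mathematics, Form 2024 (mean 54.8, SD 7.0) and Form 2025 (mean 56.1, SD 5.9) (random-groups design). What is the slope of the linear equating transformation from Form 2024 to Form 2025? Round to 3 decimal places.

A = SD_Y / SD_X = 5.9 / 7.0 = 0.843

0.843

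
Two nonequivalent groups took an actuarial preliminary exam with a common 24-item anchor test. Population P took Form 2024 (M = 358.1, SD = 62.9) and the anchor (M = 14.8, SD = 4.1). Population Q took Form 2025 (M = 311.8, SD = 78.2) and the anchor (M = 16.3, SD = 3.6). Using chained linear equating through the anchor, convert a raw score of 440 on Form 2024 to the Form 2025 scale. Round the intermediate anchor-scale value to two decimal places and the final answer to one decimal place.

Form 2024 → anchor (Population P): v = (4.1/62.9)(440 − 358.1) + 14.8 = 20.14
anchor → Form 2025 (Population Q): y = (78.2/3.6)(20.14 − 16.3) + 311.8 = 395.2

395.2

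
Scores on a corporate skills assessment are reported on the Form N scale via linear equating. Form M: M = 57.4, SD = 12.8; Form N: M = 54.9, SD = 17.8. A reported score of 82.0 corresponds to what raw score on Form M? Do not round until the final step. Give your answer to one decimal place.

76.9

Invert y = (SD_Y/SD_X)(x − M_X) + M_Y:
x = (SD_X/SD_Y)(y − M_Y) + M_X = (12.8/17.8)(82.0 − 54.9) + 57.4
x = 0.719101 × 27.100 + 57.4 = 76.9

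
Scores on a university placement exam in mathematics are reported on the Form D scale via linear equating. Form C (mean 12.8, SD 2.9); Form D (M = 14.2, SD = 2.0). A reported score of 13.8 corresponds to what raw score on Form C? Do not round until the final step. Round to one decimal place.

12.2

Invert y = (SD_Y/SD_X)(x − M_X) + M_Y:
x = (SD_X/SD_Y)(y − M_Y) + M_X = (2.9/2.0)(13.8 − 14.2) + 12.8
x = 1.450000 × -0.400 + 12.8 = 12.2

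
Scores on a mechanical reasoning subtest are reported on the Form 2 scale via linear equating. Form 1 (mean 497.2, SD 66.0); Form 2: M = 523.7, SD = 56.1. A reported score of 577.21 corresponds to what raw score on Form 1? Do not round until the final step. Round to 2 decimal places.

Invert y = (SD_Y/SD_X)(x − M_X) + M_Y:
x = (SD_X/SD_Y)(y − M_Y) + M_X = (66.0/56.1)(577.21 − 523.7) + 497.2
x = 1.176471 × 53.510 + 497.2 = 560.15

560.15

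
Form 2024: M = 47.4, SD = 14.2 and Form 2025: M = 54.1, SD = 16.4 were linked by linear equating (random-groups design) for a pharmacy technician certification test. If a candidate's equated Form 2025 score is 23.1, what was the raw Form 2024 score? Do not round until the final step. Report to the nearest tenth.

Invert y = (SD_Y/SD_X)(x − M_X) + M_Y:
x = (SD_X/SD_Y)(y − M_Y) + M_X = (14.2/16.4)(23.1 − 54.1) + 47.4
x = 0.865854 × -31.000 + 47.4 = 20.6

20.6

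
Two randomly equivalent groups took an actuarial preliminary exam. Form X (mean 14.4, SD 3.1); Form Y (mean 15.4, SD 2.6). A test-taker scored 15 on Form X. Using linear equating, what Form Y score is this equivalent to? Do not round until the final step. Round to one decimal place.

15.9

Linear equating: y = (SD_Y/SD_X)(x − M_X) + M_Y
y = (2.6/3.1)(15 − 14.4) + 15.4
y = 0.838710 × 0.6 + 15.4 = 0.5032 + 15.4 = 15.9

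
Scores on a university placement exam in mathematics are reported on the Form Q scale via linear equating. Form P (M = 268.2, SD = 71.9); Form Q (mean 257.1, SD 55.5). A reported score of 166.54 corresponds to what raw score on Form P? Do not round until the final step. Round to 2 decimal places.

Invert y = (SD_Y/SD_X)(x − M_X) + M_Y:
x = (SD_X/SD_Y)(y − M_Y) + M_X = (71.9/55.5)(166.54 − 257.1) + 268.2
x = 1.295495 × -90.560 + 268.2 = 150.88

150.88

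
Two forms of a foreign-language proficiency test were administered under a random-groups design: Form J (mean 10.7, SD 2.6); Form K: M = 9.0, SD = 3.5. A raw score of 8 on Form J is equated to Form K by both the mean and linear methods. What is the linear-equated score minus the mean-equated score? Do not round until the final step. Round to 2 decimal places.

Mean-equated: 8 + (9.0 − 10.7) = 6.30
Linear-equated: (3.5/2.6)(8 − 10.7) + 9.0 = 5.365
Difference = 5.365 − 6.30 = -0.93

-0.93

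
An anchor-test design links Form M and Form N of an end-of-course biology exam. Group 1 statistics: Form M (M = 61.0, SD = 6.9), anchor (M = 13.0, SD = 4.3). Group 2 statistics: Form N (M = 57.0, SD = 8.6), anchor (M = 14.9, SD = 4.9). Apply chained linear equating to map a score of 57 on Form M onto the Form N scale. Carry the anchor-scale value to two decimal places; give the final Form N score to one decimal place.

49.3

Form M → anchor (Group 1): v = (4.3/6.9)(57 − 61.0) + 13.0 = 10.51
anchor → Form N (Group 2): y = (8.6/4.9)(10.51 − 14.9) + 57.0 = 49.3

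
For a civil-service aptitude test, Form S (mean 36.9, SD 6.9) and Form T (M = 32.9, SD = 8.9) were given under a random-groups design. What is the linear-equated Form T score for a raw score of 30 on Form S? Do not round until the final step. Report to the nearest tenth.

24.0

Linear equating: y = (SD_Y/SD_X)(x − M_X) + M_Y
y = (8.9/6.9)(30 − 36.9) + 32.9
y = 1.289855 × -6.9 + 32.9 = -8.9000 + 32.9 = 24.0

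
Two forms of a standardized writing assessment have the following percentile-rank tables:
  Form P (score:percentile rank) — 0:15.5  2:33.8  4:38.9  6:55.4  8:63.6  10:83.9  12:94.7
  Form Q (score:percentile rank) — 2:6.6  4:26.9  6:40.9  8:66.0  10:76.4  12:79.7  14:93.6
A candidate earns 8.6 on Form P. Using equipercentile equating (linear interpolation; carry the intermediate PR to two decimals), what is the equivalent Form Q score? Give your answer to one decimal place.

PR of 8.6 on Form P: 63.6 + (8.6 − 8)/(10 − 8) × (83.9 − 63.6) = 69.69
On Form Q, PR 69.69 falls between score 8 (PR 66.0) and 10 (PR 76.4).
Interpolate: 8 + (69.69 − 66.0)/(76.4 − 66.0) × (10 − 8) = 8.7

8.7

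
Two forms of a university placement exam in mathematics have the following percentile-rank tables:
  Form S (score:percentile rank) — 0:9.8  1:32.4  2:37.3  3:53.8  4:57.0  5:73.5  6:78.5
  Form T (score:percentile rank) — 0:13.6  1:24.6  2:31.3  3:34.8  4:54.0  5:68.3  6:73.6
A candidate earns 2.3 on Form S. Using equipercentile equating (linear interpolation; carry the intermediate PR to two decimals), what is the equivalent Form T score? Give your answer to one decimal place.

PR of 2.3 on Form S: 37.3 + (2.3 − 2)/(3 − 2) × (53.8 − 37.3) = 42.25
On Form T, PR 42.25 falls between score 3 (PR 34.8) and 4 (PR 54.0).
Interpolate: 3 + (42.25 − 34.8)/(54.0 − 34.8) × (4 − 3) = 3.4

3.4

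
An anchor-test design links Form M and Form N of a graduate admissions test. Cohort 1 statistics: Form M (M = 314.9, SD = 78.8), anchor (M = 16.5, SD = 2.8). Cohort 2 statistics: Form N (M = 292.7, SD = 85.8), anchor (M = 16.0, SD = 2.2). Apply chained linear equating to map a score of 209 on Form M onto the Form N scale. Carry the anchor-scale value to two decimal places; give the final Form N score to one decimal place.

Form M → anchor (Cohort 1): v = (2.8/78.8)(209 − 314.9) + 16.5 = 12.74
anchor → Form N (Cohort 2): y = (85.8/2.2)(12.74 − 16.0) + 292.7 = 165.6

165.6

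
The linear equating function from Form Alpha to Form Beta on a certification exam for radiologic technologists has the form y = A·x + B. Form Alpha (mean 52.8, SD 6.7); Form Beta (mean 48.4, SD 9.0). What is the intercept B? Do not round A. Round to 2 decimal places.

-22.53

A = SD_Y / SD_X = 9.0 / 6.7 = 1.343284
B = M_Y − A·M_X = 48.4 − 1.343284 × 52.8 = -22.53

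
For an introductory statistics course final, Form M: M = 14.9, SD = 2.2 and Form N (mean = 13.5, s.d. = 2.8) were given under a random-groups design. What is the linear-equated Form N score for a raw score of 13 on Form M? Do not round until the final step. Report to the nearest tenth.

Linear equating: y = (SD_Y/SD_X)(x − M_X) + M_Y
y = (2.8/2.2)(13 − 14.9) + 13.5
y = 1.272727 × -1.9 + 13.5 = -2.4182 + 13.5 = 11.1

11.1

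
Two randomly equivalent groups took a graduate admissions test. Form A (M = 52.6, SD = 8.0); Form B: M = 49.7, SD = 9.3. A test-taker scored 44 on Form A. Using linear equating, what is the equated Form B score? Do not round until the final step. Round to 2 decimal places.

39.70

Linear equating: y = (SD_Y/SD_X)(x − M_X) + M_Y
y = (9.3/8.0)(44 − 52.6) + 49.7
y = 1.162500 × -8.6 + 49.7 = -9.9975 + 49.7 = 39.70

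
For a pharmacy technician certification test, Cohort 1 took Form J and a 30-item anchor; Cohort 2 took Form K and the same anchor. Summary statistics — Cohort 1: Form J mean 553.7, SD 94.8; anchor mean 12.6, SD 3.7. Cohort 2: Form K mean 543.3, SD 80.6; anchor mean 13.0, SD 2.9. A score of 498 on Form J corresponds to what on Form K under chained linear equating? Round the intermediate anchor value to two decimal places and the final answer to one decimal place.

471.9

Form J → anchor (Cohort 1): v = (3.7/94.8)(498 − 553.7) + 12.6 = 10.43
anchor → Form K (Cohort 2): y = (80.6/2.9)(10.43 − 13.0) + 543.3 = 471.9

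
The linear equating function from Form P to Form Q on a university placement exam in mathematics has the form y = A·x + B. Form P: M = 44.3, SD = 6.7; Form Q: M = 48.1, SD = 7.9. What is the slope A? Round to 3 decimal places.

1.179

A = SD_Y / SD_X = 7.9 / 6.7 = 1.179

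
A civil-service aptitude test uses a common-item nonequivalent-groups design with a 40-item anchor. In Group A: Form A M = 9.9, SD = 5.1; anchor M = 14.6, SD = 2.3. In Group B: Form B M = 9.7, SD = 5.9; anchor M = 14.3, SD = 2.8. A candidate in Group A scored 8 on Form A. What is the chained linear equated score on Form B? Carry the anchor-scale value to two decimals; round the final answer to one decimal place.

Form A → anchor (Group A): v = (2.3/5.1)(8 − 9.9) + 14.6 = 13.74
anchor → Form B (Group B): y = (5.9/2.8)(13.74 − 14.3) + 9.7 = 8.5

8.5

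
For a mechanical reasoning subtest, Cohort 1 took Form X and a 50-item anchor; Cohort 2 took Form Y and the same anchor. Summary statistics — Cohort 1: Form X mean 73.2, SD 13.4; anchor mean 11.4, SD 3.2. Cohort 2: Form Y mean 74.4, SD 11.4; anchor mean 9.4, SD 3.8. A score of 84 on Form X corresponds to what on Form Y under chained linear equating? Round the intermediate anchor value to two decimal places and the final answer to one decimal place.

Form X → anchor (Cohort 1): v = (3.2/13.4)(84 − 73.2) + 11.4 = 13.98
anchor → Form Y (Cohort 2): y = (11.4/3.8)(13.98 − 9.4) + 74.4 = 88.1

88.1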